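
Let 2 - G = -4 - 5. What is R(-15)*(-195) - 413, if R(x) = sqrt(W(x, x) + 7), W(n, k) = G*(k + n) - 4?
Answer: -413 - 195*I*sqrt(327) ≈ -413.0 - 3526.2*I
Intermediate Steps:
G = 11 (G = 2 - (-4 - 5) = 2 - 1*(-9) = 2 + 9 = 11)
W(n, k) = -4 + 11*k + 11*n (W(n, k) = 11*(k + n) - 4 = (11*k + 11*n) - 4 = -4 + 11*k + 11*n)
R(x) = sqrt(3 + 22*x) (R(x) = sqrt((-4 + 11*x + 11*x) + 7) = sqrt((-4 + 22*x) + 7) = sqrt(3 + 22*x))
R(-15)*(-195) - 413 = sqrt(3 + 22*(-15))*(-195) - 413 = sqrt(3 - 330)*(-195) - 413 = sqrt(-327)*(-195) - 413 = (I*sqrt(327))*(-195) - 413 = -195*I*sqrt(327) - 413 = -413 - 195*I*sqrt(327)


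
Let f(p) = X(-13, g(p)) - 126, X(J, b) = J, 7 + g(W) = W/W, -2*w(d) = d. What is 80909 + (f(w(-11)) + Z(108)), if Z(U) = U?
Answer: 80878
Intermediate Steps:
w(d) = -d/2
g(W) = -6 (g(W) = -7 + W/W = -7 + 1 = -6)
f(p) = -139 (f(p) = -13 - 126 = -139)
80909 + (f(w(-11)) + Z(108)) = 80909 + (-139 + 108) = 80909 - 31 = 80878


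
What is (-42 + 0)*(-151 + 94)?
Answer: 2394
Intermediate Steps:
(-42 + 0)*(-151 + 94) = -42*(-57) = 2394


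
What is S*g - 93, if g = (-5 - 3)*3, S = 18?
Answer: -525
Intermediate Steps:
g = -24 (g = -8*3 = -24)
S*g - 93 = 18*(-24) - 93 = -432 - 93 = -525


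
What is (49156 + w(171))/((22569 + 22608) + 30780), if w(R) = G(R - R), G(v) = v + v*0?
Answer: 49156/75957 ≈ 0.64716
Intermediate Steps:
G(v) = v (G(v) = v + 0 = v)
w(R) = 0 (w(R) = R - R = 0)
(49156 + w(171))/((22569 + 22608) + 30780) = (49156 + 0)/((22569 + 22608) + 30780) = 49156/(45177 + 30780) = 49156/75957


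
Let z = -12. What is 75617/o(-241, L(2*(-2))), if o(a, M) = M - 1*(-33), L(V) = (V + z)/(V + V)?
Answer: 75617/35 ≈ 2160.5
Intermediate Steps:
L(V) = (-12 + V)/(2*V) (L(V) = (V - 12)/(V + V) = (-12 + V)/((2*V)) = (-12 + V)*(1/(2*V)) = (-12 + V)/(2*V))
o(a, M) = 33 + M (o(a, M) = M + 33 = 33 + M)
75617/o(-241, L(2*(-2))) = 75617/(33 + (-12 + 2*(-2))/(2*((2*(-2))))) = 75617/(33 + (1/2)*(-12 - 4)/(-4)) = 75617/(33 + (1/2)*(-1/4)*(-16)) = 75617/(33 + 2) = 75617/35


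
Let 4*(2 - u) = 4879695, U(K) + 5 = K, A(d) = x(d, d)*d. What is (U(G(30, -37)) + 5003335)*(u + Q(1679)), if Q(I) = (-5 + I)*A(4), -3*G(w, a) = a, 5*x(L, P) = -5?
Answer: -73646262184717/12 ≈ -6.1372e+12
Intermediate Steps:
x(L, P) = -1 (x(L, P) = (1/5)*(-5) = -1)
G(w, a) = -a/3
A(d) = -d
U(K) = -5 + K
Q(I) = 20 - 4*I (Q(I) = (-5 + I)*(-1*4) = (-5 + I)*(-4) = 20 - 4*I)
u = -4879687/4 (u = 2 - 1/4*4879695 = 2 - 4879695/4 = -4879687/4 ≈ -1.2199e+6)
(U(G(30, -37)) + 5003335)*(u + Q(1679)) = ((-5 - 1/3*(-37)) + 5003335)*(-4879687/4 + (20 - 4*1679)) = ((-5 + 37/3) + 5003335)*(-4879687/4 + (20 - 6716)) = (22/3 + 5003335)*(-4879687/4 - 6696) = (15010027/3)*(-4906471/4) = -73646262184717/12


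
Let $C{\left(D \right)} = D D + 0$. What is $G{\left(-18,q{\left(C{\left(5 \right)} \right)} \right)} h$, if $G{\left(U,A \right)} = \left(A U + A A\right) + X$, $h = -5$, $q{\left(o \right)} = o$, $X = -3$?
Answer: $-860$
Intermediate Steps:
$C{\left(D \right)} = D^{2}$ ($C{\left(D \right)} = D^{2} + 0 = D^{2}$)
$G{\left(U,A \right)} = -3 + A^{2} + A U$ ($G{\left(U,A \right)} = \left(A U + A A\right) - 3 = \left(A U + A^{2}\right) - 3 = \left(A^{2} + A U\right) - 3 = -3 + A^{2} + A U$)
$G{\left(-18,q{\left(C{\left(5 \right)} \right)} \right)} h = \left(-3 + \left(5^{2}\right)^{2} + 5^{2} \left(-18\right)\right) \left(-5\right) = \left(-3 + 25^{2} + 25 \left(-18\right)\right) \left(-5\right) = \left(-3 + 625 - 450\right) \left(-5\right) = 172 \left(-5\right) = -860$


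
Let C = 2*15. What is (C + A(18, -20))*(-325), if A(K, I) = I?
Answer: -3250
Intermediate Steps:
C = 30
(C + A(18, -20))*(-325) = (30 - 20)*(-325) = 10*(-325) = -3250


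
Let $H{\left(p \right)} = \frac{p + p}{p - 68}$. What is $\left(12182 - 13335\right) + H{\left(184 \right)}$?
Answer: $- \frac{33345}{29} \approx -1149.8$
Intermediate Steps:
$H{\left(p \right)} = \frac{2 p}{-68 + p}$
$\left(12182 - 13335\right) + H{\left(184 \right)} = \left(12182 - 13335\right) + 2 \cdot 184 \frac{1}{-68 + 184} = \left(12182 - 13335\right) + 2 \cdot 184 \cdot \frac{1}{116} = -1153 + 2 \cdot 184 \cdot \frac{1}{116} = -1153 + \frac{92}{29} = - \frac{33345}{29}$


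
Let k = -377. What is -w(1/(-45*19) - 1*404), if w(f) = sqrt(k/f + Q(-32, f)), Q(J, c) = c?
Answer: -4*I*sqrt(244143708039167870)/98444985 ≈ -20.077*I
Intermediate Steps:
w(f) = sqrt(f - 377/f) (w(f) = sqrt(-377/f + f) = sqrt(f - 377/f))
-w(1/(-45*19) - 1*404) = -sqrt((1/(-45*19) - 1*404) - 377/(1/(-45*19) - 1*404)) = -sqrt((1/(-855) - 404) - 377/(1/(-855) - 404)) = -sqrt((-1/855 - 404) - 377/(-1/855 - 404)) = -sqrt(-345421/855 - 377/(-345421/855)) = -sqrt(-345421/855 - 377*(-855/345421)) = -sqrt(-345421/855 + 322335/345421) = -sqrt(-119040070816/295334955) = -4*I*sqrt(244143708039167870)/98444985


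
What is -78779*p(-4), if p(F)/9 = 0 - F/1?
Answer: -2836044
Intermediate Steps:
p(F) = -9*F (p(F) = 9*(0 - F/1) = 9*(0 - F) = 9*(-F) = -9*F)
-78779*p(-4) = -(-709011)*(-4) = -78779*36 = -2836044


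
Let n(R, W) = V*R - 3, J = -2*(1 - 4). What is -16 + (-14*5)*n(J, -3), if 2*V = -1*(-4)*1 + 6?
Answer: -1906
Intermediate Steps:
V = 5 (V = (-1*(-4)*1 + 6)/2 = (4*1 + 6)/2 = (4 + 6)/2 = (½)*10 = 5)
J = 6 (J = -2*(-3) = 6)
n(R, W) = -3 + 5*R (n(R, W) = 5*R - 3 = -3 + 5*R)
-16 + (-14*5)*n(J, -3) = -16 + (-14*5)*(-3 + 5*6) = -16 - 70*(-3 + 30) = -16 - 70*27 = -16 - 1890 = -1906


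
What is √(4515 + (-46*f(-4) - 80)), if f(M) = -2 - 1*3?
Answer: √4665 ≈ 68.301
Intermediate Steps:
f(M) = -5 (f(M) = -2 - 3 = -5)
√(4515 + (-46*f(-4) - 80)) = √(4515 + (-46*(-5) - 80)) = √(4515 + (230 - 80)) = √(4515 + 150) = √4665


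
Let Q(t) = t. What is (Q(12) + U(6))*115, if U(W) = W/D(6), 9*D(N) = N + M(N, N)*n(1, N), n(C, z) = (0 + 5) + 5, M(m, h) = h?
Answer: 16215/11 ≈ 1474.1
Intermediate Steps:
n(C, z) = 10 (n(C, z) = 5 + 5 = 10)
D(N) = 11*N/9 (D(N) = (N + N*10)/9 = (N + 10*N)/9 = (11*N)/9 = 11*N/9)
U(W) = 3*W/22 (U(W) = W/(((11/9)*6)) = W/(22/3) = W*(3/22) = 3*W/22)
(Q(12) + U(6))*115 = (12 + (3/22)*6)*115 = (12 + 9/11)*115 = (141/11)*115 = 16215/11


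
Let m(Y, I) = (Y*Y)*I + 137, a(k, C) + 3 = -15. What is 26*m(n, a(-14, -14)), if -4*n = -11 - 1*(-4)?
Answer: 8515/4 ≈ 2128.8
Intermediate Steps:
n = 7/4 (n = -(-11 - 1*(-4))/4 = -(-11 + 4)/4 = -¼*(-7) = 7/4 ≈ 1.7500)
a(k, C) = -18 (a(k, C) = -3 - 15 = -18)
m(Y, I) = 137 + I*Y² (m(Y, I) = Y²*I + 137 = I*Y² + 137 = 137 + I*Y²)
26*m(n, a(-14, -14)) = 26*(137 - 18*(7/4)²) = 26*(137 - 18*49/16) = 26*(137 - 441/8) = 26*(655/8) = 8515/4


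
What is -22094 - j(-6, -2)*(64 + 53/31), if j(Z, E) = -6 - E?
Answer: -676766/31 ≈ -21831.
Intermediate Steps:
-22094 - j(-6, -2)*(64 + 53/31) = -22094 - (-6 - 1*(-2))*(64 + 53/31) = -22094 - (-6 + 2)*(64 + 53*(1/31)) = -22094 - (-4)*(64 + 53/31) = -22094 - (-4)*2037/31 = -22094 - 1*(-8148/31) = -22094 + 8148/31 = -676766/31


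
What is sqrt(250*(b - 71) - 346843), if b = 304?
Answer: I*sqrt(288593) ≈ 537.21*I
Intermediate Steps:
sqrt(250*(b - 71) - 346843) = sqrt(250*(304 - 71) - 346843) = sqrt(250*233 - 346843) = sqrt(58250 - 346843) = sqrt(-288593) = I*sqrt(288593)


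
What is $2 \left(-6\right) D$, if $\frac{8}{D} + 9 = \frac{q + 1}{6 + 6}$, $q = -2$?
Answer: $\frac{1152}{109} \approx 10.569$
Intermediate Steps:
$D = - \frac{96}{109}$ ($D = \frac{8}{-9 + \frac{-2 + 1}{6 + 6}} = \frac{8}{-9 - \frac{1}{12}} = \frac{8}{- \frac{109}{12}} = 8 \left(- \frac{12}{109}\right) = - \frac{96}{109} \approx -0.88073$)
$2 \left(-6\right) D = 2 \left(-6\right) \left(- \frac{96}{109}\right) = \left(-12\right) \left(- \frac{96}{109}\right) = \frac{1152}{109}$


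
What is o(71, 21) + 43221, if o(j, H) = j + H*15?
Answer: 43607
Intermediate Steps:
o(j, H) = j + 15*H
o(71, 21) + 43221 = (71 + 15*21) + 43221 = (71 + 315) + 43221 = 386 + 43221 = 43607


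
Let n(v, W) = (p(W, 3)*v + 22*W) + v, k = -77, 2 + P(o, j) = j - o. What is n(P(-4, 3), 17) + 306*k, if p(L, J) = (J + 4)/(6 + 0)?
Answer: -139063/6 ≈ -23177.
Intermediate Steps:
P(o, j) = -2 + j - o (P(o, j) = -2 + (j - o) = -2 + j - o)
p(L, J) = 2/3 + J/6 (p(L, J) = (4 + J)/6 = (4 + J)*(1/6) = 2/3 + J/6)
n(v, W) = 22*W + 13*v/6 (n(v, W) = ((2/3 + (1/6)*3)*v + 22*W) + v = ((2/3 + 1/2)*v + 22*W) + v = (7*v/6 + 22*W) + v = (22*W + 7*v/6) + v = 22*W + 13*v/6)
n(P(-4, 3), 17) + 306*k = (22*17 + 13*(-2 + 3 - 1*(-4))/6) + 306*(-77) = (374 + 13*(-2 + 3 + 4)/6) - 23562 = (374 + (13/6)*5) - 23562 = (374 + 65/6) - 23562 = 2309/6 - 23562 = -139063/6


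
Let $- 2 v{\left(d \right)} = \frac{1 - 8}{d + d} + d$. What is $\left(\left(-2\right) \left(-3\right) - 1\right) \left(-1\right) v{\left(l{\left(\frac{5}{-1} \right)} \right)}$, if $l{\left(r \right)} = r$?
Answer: $- \frac{43}{4} \approx -10.75$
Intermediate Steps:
$v{\left(d \right)} = - \frac{d}{2} + \frac{7}{4 d}$ ($v{\left(d \right)} = - \frac{\frac{1 - 8}{d + d} + d}{2} = - \frac{- \frac{7}{2 d} + d}{2} = - \frac{d - \frac{7}{2 d}}{2} = - \frac{d}{2} + \frac{7}{4 d}$)
$\left(\left(-2\right) \left(-3\right) - 1\right) \left(-1\right) v{\left(l{\left(\frac{5}{-1} \right)} \right)} = \left(\left(-2\right) \left(-3\right) - 1\right) \left(-1\right) \left(- \frac{5 \frac{1}{-1}}{2} + \frac{7}{4 \frac{5}{-1}}\right) = \left(6 - 1\right) \left(-1\right) \left(- \frac{5 \left(-1\right)}{2} + \frac{7}{4 \cdot 5 \left(-1\right)}\right) = 5 \left(-1\right) \left(\left(- \frac{1}{2}\right) \left(-5\right) + \frac{7}{4 \left(-5\right)}\right) = - 5 \left(\frac{5}{2} + \frac{7}{4} \left(- \frac{1}{5}\right)\right) = - 5 \left(\frac{5}{2} - \frac{7}{20}\right) = \left(-5\right) \frac{43}{20} = - \frac{43}{4}$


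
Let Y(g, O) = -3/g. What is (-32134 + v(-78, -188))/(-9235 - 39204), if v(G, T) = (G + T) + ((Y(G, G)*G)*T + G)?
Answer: 31914/48439 ≈ 0.65885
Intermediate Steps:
v(G, T) = -2*T + 2*G (v(G, T) = (G + T) + (((-3/G)*G)*T + G) = (G + T) + (-3*T + G) = (G + T) + (G - 3*T) = -2*T + 2*G)
(-32134 + v(-78, -188))/(-9235 - 39204) = (-32134 + (-2*(-188) + 2*(-78)))/(-9235 - 39204) = (-32134 + (376 - 156))/(-48439) = (-32134 + 220)*(-1/48439) = -31914*(-1/48439) = 31914/48439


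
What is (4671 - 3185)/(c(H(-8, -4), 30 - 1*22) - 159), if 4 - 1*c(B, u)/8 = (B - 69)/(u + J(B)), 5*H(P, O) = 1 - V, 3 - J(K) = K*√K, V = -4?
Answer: -7430/363 ≈ -20.468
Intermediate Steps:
J(K) = 3 - K^(3/2) (J(K) = 3 - K*√K = 3 - K^(3/2))
H(P, O) = 1 (H(P, O) = (1 - 1*(-4))/5 = (1 + 4)/5 = (⅕)*5 = 1)
c(B, u) = 32 - 8*(-69 + B)/(3 + u - B^(3/2)) (c(B, u) = 32 - 8*(B - 69)/(u + (3 - B^(3/2))) = 32 - 8*(-69 + B)/(3 + u - B^(3/2)))
(4671 - 3185)/(c(H(-8, -4), 30 - 1*22) - 159) = (4671 - 3185)/(8*(81 - 1*1 - 4*1^(3/2) + 4*(30 - 1*22))/(3 + (30 - 1*22) - 1^(3/2)) - 159) = 1486/(8*(81 - 1 - 4*1 + 4*(30 - 22))/(3 + (30 - 22) - 1*1) - 159) = 1486/(8*(81 - 1 - 4 + 4*8)/(3 + 8 - 1) - 159) = 1486/(8*(81 - 1 - 4 + 32)/10 - 159) = 1486/(8*(⅒)*108 - 159) = 1486/(432/5 - 159) = 1486/(-363/5) = 1486*(-5/363) = -7430/363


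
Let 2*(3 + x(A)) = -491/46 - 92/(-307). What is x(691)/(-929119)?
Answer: 231237/26242037036 ≈ 8.8117e-6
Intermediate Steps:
x(A) = -231237/28244 (x(A) = -3 + (-491/46 - 92/(-307))/2 = -3 + (-491*1/46 - 92*(-1/307))/2 = -3 + (-491/46 + 92/307)/2 = -3 + (½)*(-146505/14122) = -3 - 146505/28244 = -231237/28244)
x(691)/(-929119) = -231237/28244/(-929119) = -231237/28244*(-1/929119) = 231237/26242037036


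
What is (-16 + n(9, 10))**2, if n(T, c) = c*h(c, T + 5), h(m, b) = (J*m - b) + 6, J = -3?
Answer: 156816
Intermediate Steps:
h(m, b) = 6 - b - 3*m (h(m, b) = (-3*m - b) + 6 = (-b - 3*m) + 6 = 6 - b - 3*m)
n(T, c) = c*(1 - T - 3*c) (n(T, c) = c*(6 - (T + 5) - 3*c) = c*(6 - (5 + T) - 3*c) = c*(6 + (-5 - T) - 3*c) = c*(1 - T - 3*c))
(-16 + n(9, 10))**2 = (-16 + 10*(1 - 1*9 - 3*10))**2 = (-16 + 10*(1 - 9 - 30))**2 = (-16 + 10*(-38))**2 = (-16 - 380)**2 = (-396)**2 = 156816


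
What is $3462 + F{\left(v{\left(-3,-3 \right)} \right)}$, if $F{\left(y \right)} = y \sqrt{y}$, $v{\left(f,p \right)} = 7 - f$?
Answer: $3462 + 10 \sqrt{10} \approx 3493.6$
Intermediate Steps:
$F{\left(y \right)} = y^{\frac{3}{2}}$
$3462 + F{\left(v{\left(-3,-3 \right)} \right)} = 3462 + \left(7 - -3\right)^{\frac{3}{2}} = 3462 + \left(7 + 3\right)^{\frac{3}{2}} = 3462 + 10^{\frac{3}{2}} = 3462 + 10 \sqrt{10}$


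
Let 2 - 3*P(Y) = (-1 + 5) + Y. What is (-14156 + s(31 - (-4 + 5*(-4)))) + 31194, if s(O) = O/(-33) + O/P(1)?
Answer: 50944/3 ≈ 16981.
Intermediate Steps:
P(Y) = -2/3 - Y/3 (P(Y) = 2/3 - ((-1 + 5) + Y)/3 = 2/3 - (4 + Y)/3 = 2/3 + (-4/3 - Y/3) = -2/3 - Y/3)
s(O) = -34*O/33 (s(O) = O/(-33) + O/(-2/3 - 1/3*1) = O*(-1/33) + O/(-2/3 - 1/3) = -O/33 + O/(-1) = -O/33 + O*(-1) = -O/33 - O = -34*O/33)
(-14156 + s(31 - (-4 + 5*(-4)))) + 31194 = (-14156 - 34*(31 - (-4 + 5*(-4)))/33) + 31194 = (-14156 - 34*(31 - (-4 - 20))/33) + 31194 = (-14156 - 34*(31 - 1*(-24))/33) + 31194 = (-14156 - 34*(31 + 24)/33) + 31194 = (-14156 - 34/33*55) + 31194 = (-14156 - 170/3) + 31194 = -42638/3 + 31194 = 50944/3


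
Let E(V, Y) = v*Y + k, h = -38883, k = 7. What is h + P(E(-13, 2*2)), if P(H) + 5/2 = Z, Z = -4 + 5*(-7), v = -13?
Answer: -77849/2 ≈ -38925.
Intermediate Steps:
E(V, Y) = 7 - 13*Y (E(V, Y) = -13*Y + 7 = 7 - 13*Y)
Z = -39 (Z = -4 - 35 = -39)
P(H) = -83/2 (P(H) = -5/2 - 39 = -83/2)
h + P(E(-13, 2*2)) = -38883 - 83/2 = -77849/2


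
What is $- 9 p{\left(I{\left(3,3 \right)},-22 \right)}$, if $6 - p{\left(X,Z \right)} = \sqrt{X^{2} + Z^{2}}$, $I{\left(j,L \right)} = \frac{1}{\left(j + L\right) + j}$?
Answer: $-54 + \sqrt{39205} \approx 144.0$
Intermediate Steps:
$I{\left(j,L \right)} = \frac{1}{L + 2 j}$ ($I{\left(j,L \right)} = \frac{1}{\left(L + j\right) + j} = \frac{1}{L + 2 j}$)
$p{\left(X,Z \right)} = 6 - \sqrt{X^{2} + Z^{2}}$
$- 9 p{\left(I{\left(3,3 \right)},-22 \right)} = - 9 \left(6 - \sqrt{\left(\frac{1}{3 + 2 \cdot 3}\right)^{2} + \left(-22\right)^{2}}\right) = - 9 \left(6 - \sqrt{\left(\frac{1}{3 + 6}\right)^{2} + 484}\right) = - 9 \left(6 - \sqrt{\left(\frac{1}{9}\right)^{2} + 484}\right) = - 9 \left(6 - \sqrt{\frac{1}{81} + 484}\right) = - 9 \left(6 - \sqrt{\frac{39205}{81}}\right) = - 9 \left(6 - \frac{\sqrt{39205}}{9}\right) = -54 + \sqrt{39205}$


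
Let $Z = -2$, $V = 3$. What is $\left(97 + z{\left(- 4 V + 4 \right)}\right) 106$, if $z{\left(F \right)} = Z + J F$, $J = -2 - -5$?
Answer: $7526$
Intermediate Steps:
$J = 3$ ($J = -2 + 5 = 3$)
$z{\left(F \right)} = -2 + 3 F$
$\left(97 + z{\left(- 4 V + 4 \right)}\right) 106 = \left(97 + \left(-2 + 3 \left(\left(-4\right) 3 + 4\right)\right)\right) 106 = \left(97 + \left(-2 + 3 \left(-12 + 4\right)\right)\right) 106 = \left(97 + \left(-2 + 3 \left(-8\right)\right)\right) 106 = \left(97 - 26\right) 106 = 71 \cdot 106 = 7526$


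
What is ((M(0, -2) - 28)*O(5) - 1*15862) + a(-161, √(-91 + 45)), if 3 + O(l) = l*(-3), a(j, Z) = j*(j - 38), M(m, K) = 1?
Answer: 16663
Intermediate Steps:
a(j, Z) = j*(-38 + j)
O(l) = -3 - 3*l (O(l) = -3 + l*(-3) = -3 - 3*l)
((M(0, -2) - 28)*O(5) - 1*15862) + a(-161, √(-91 + 45)) = ((1 - 28)*(-3 - 3*5) - 1*15862) - 161*(-38 - 161) = (-27*(-3 - 15) - 15862) - 161*(-199) = (-27*(-18) - 15862) + 32039 = (486 - 15862) + 32039 = -15376 + 32039 = 16663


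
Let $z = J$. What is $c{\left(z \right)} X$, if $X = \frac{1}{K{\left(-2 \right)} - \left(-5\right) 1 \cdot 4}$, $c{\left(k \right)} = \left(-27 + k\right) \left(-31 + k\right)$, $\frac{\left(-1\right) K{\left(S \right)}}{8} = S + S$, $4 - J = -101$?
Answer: $111$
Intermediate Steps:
$J = 105$ ($J = 4 - -101 = 4 + 101 = 105$)
$K{\left(S \right)} = - 16 S$ ($K{\left(S \right)} = - 8 \left(S + S\right) = - 8 \cdot 2 S = - 16 S$)
$z = 105$
$c{\left(k \right)} = \left(-31 + k\right) \left(-27 + k\right)$
$X = \frac{1}{52}$ ($X = \frac{1}{\left(-16\right) \left(-2\right) - \left(-5\right) 1 \cdot 4} = \frac{1}{32 - \left(-5\right) 4} = \frac{1}{32 - -20} = \frac{1}{32 + 20} = \frac{1}{52} \approx 0.019231$)
$c{\left(z \right)} X = \left(837 + 105^{2} - 6090\right) \frac{1}{52} = \left(837 + 11025 - 6090\right) \frac{1}{52} = 5772 \cdot \frac{1}{52} = 111$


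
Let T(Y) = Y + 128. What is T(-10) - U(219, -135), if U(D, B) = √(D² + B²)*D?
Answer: 118 - 657*√7354 ≈ -56223.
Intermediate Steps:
T(Y) = 128 + Y
U(D, B) = D*√(B² + D²) (U(D, B) = √(B² + D²)*D = D*√(B² + D²))
T(-10) - U(219, -135) = (128 - 10) - 219*√((-135)² + 219²) = 118 - 219*√(18225 + 47961) = 118 - 219*√66186 = 118 - 219*3*√7354 = 118 - 657*√7354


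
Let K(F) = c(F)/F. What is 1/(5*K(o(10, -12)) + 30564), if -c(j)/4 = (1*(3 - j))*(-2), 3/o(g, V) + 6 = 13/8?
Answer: 1/30349 ≈ 3.2950e-5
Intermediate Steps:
o(g, V) = -24/35 (o(g, V) = 3/(-6 + 13/8) = 3/(-35/8) = 3*(-8/35) = -24/35)
c(j) = 24 - 8*j (c(j) = -4*1*(3 - j)*(-2) = -4*(3 - j)*(-2) = -4*(-6 + 2*j) = 24 - 8*j)
K(F) = (24 - 8*F)/F
1/(5*K(o(10, -12)) + 30564) = 1/(5*(-8 + 24/(-24/35)) + 30564) = 1/(5*(-8 + 24*(-35/24)) + 30564) = 1/(5*(-8 - 35) + 30564) = 1/(5*(-43) + 30564) = 1/(-215 + 30564) = 1/30349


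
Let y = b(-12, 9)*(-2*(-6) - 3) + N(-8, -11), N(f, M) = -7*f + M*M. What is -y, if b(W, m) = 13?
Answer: -294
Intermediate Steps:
N(f, M) = M² - 7*f (N(f, M) = -7*f + M² = M² - 7*f)
y = 294 (y = 13*(-2*(-6) - 3) + ((-11)² - 7*(-8)) = 13*(12 - 3) + (121 + 56) = 13*9 + 177 = 117 + 177 = 294)
-y = -1*294 = -294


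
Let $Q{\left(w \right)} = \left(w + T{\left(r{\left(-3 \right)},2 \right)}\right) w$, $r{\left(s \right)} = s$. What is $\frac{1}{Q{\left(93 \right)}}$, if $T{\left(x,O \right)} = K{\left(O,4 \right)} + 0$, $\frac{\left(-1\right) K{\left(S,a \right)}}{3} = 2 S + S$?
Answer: $\frac{1}{6975} \approx 0.00014337$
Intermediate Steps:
$K{\left(S,a \right)} = - 9 S$ ($K{\left(S,a \right)} = - 3 \left(2 S + S\right) = - 3 \cdot 3 S = - 9 S$)
$T{\left(x,O \right)} = - 9 O$ ($T{\left(x,O \right)} = - 9 O + 0 = - 9 O$)
$Q{\left(w \right)} = w \left(-18 + w\right)$ ($Q{\left(w \right)} = \left(w - 18\right) w = \left(-18 + w\right) w = w \left(-18 + w\right)$)
$\frac{1}{Q{\left(93 \right)}} = \frac{1}{93 \left(-18 + 93\right)} = \frac{1}{93 \cdot 75} = \frac{1}{6975}$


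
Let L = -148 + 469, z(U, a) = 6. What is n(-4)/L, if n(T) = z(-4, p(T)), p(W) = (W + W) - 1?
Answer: 2/107 ≈ 0.018692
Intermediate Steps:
p(W) = -1 + 2*W (p(W) = 2*W - 1 = -1 + 2*W)
n(T) = 6
L = 321
n(-4)/L = 6/321 = 6*(1/321) = 2/107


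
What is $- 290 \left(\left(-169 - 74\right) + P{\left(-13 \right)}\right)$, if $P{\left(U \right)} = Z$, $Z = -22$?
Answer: $76850$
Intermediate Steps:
$P{\left(U \right)} = -22$
$- 290 \left(\left(-169 - 74\right) + P{\left(-13 \right)}\right) = - 290 \left(\left(-169 - 74\right) - 22\right) = - 290 \left(-243 - 22\right) = \left(-290\right) \left(-265\right) = 76850$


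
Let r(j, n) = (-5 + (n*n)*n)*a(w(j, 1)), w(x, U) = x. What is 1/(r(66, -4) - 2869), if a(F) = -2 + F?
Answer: -1/7285 ≈ -0.00013727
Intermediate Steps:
r(j, n) = (-5 + n**3)*(-2 + j) (r(j, n) = (-5 + (n*n)*n)*(-2 + j) = (-5 + n**2*n)*(-2 + j) = (-5 + n**3)*(-2 + j))
1/(r(66, -4) - 2869) = 1/((-5 + (-4)**3)*(-2 + 66) - 2869) = 1/((-5 - 64)*64 - 2869) = 1/(-69*64 - 2869) = 1/(-4416 - 2869) = 1/(-7285) = -1/7285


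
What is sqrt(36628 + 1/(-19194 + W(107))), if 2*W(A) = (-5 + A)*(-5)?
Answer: sqrt(1539448795331)/6483 ≈ 191.38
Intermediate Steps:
W(A) = 25/2 - 5*A/2 (W(A) = ((-5 + A)*(-5))/2 = (25 - 5*A)/2 = 25/2 - 5*A/2)
sqrt(36628 + 1/(-19194 + W(107))) = sqrt(36628 + 1/(-19194 + (25/2 - 5/2*107))) = sqrt(36628 + 1/(-19194 + (25/2 - 535/2))) = sqrt(36628 + 1/(-19194 - 255)) = sqrt(36628 + 1/(-19449)) = sqrt(36628 - 1/19449) = sqrt(712377971/19449) = sqrt(1539448795331)/6483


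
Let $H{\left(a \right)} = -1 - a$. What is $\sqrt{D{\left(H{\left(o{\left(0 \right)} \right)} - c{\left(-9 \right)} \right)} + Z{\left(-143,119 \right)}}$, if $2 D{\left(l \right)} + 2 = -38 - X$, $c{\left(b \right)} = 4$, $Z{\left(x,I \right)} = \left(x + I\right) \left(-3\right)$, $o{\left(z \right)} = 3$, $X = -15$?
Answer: $\frac{\sqrt{238}}{2} \approx 7.7136$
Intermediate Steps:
$Z{\left(x,I \right)} = - 3 I - 3 x$ ($Z{\left(x,I \right)} = \left(I + x\right) \left(-3\right) = - 3 I - 3 x$)
$D{\left(l \right)} = - \frac{25}{2}$ ($D{\left(l \right)} = -1 + \frac{-38 - -15}{2} = -1 + \frac{-38 + 15}{2} = -1 + \frac{1}{2} \left(-23\right) = -1 - \frac{23}{2} = - \frac{25}{2}$)
$\sqrt{D{\left(H{\left(o{\left(0 \right)} \right)} - c{\left(-9 \right)} \right)} + Z{\left(-143,119 \right)}} = \sqrt{- \frac{25}{2} - -72} = \sqrt{- \frac{25}{2} + \left(-357 + 429\right)} = \sqrt{- \frac{25}{2} + 72} = \sqrt{\frac{119}{2}} = \frac{\sqrt{238}}{2}$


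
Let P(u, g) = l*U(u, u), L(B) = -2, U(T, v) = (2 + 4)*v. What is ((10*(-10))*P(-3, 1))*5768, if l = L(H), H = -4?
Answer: -20764800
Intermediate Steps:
U(T, v) = 6*v
l = -2
P(u, g) = -12*u
((10*(-10))*P(-3, 1))*5768 = ((10*(-10))*(-12*(-3)))*5768 = -100*36*5768 = -3600*5768 = -20764800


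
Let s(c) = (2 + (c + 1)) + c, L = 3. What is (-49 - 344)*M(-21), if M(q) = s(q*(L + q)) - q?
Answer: -306540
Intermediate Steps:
s(c) = 3 + 2*c (s(c) = (2 + (1 + c)) + c = (3 + c) + c = 3 + 2*c)
M(q) = 3 - q + 2*q*(3 + q) (M(q) = (3 + 2*(q*(3 + q))) - q = (3 + 2*q*(3 + q)) - q = 3 - q + 2*q*(3 + q))
(-49 - 344)*M(-21) = (-49 - 344)*(3 - 1*(-21) + 2*(-21)*(3 - 21)) = -393*(3 + 21 + 2*(-21)*(-18)) = -393*(3 + 21 + 756) = -393*780 = -306540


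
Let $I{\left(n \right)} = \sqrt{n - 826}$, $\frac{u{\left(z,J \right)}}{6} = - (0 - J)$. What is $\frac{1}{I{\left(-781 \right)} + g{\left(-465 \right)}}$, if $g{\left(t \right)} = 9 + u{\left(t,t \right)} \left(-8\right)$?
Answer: $\frac{22329}{498585848} - \frac{i \sqrt{1607}}{498585848} \approx 4.4785 \cdot 10^{-5} - 8.0402 \cdot 10^{-8} i$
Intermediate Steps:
$u{\left(z,J \right)} = 6 J$ ($u{\left(z,J \right)} = 6 \left(- (0 - J)\right) = 6 \left(- \left(-1\right) J\right) = 6 J$)
$I{\left(n \right)} = \sqrt{-826 + n}$
$g{\left(t \right)} = 9 - 48 t$ ($g{\left(t \right)} = 9 + 6 t \left(-8\right) = 9 - 48 t$)
$\frac{1}{I{\left(-781 \right)} + g{\left(-465 \right)}} = \frac{1}{\sqrt{-826 - 781} + \left(9 - -22320\right)} = \frac{1}{\sqrt{-1607} + \left(9 + 22320\right)} = \frac{1}{i \sqrt{1607} + 22329} = \frac{1}{22329 + i \sqrt{1607}}$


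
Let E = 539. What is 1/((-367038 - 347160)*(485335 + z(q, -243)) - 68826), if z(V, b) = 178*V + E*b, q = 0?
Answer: -1/253081843710 ≈ -3.9513e-12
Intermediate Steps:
z(V, b) = 178*V + 539*b
1/((-367038 - 347160)*(485335 + z(q, -243)) - 68826) = 1/((-367038 - 347160)*(485335 + (178*0 + 539*(-243))) - 68826) = 1/(-714198*(485335 + (0 - 130977)) - 68826) = 1/(-714198*(485335 - 130977) - 68826) = 1/(-714198*354358 - 68826) = 1/(-253081774884 - 68826) = 1/(-253081843710) = -1/253081843710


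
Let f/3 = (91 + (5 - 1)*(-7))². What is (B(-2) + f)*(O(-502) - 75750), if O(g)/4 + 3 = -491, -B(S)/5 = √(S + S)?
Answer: -925483482 + 777260*I ≈ -9.2548e+8 + 7.7726e+5*I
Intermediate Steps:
B(S) = -5*√2*√S (B(S) = -5*√(S + S) = -5*√2*√S)
O(g) = -1976 (O(g) = -12 + 4*(-491) = -12 - 1964 = -1976)
f = 11907 (f = 3*(91 + (5 - 1)*(-7))² = 3*(91 + 4*(-7))² = 3*(91 - 28)² = 3*63² = 3*3969 = 11907)
(B(-2) + f)*(O(-502) - 75750) = (-5*√2*√(-2) + 11907)*(-1976 - 75750) = (-5*√2*I*√2 + 11907)*(-77726) = (-10*I + 11907)*(-77726) = (11907 - 10*I)*(-77726) = -925483482 + 777260*I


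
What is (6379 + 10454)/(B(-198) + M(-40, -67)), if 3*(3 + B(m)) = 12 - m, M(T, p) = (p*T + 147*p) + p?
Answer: -16833/7169 ≈ -2.3480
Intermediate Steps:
M(T, p) = 148*p + T*p (M(T, p) = (T*p + 147*p) + p = (147*p + T*p) + p = 148*p + T*p)
B(m) = 1 - m/3 (B(m) = -3 + (12 - m)/3 = -3 + (4 - m/3) = 1 - m/3)
(6379 + 10454)/(B(-198) + M(-40, -67)) = (6379 + 10454)/((1 - ⅓*(-198)) - 67*(148 - 40)) = 16833/((1 + 66) - 67*108) = 16833/(67 - 7236) = 16833/(-7169) = 16833*(-1/7169) = -16833/7169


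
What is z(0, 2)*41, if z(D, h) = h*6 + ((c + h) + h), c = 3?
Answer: 779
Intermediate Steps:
z(D, h) = 3 + 8*h (z(D, h) = h*6 + ((3 + h) + h) = 6*h + (3 + 2*h) = 3 + 8*h)
z(0, 2)*41 = (3 + 8*2)*41 = (3 + 16)*41 = 19*41 = 779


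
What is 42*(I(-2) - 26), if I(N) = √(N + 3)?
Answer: -1050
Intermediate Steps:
I(N) = √(3 + N)
42*(I(-2) - 26) = 42*(√(3 - 2) - 26) = 42*(√1 - 26) = 42*(1 - 26) = 42*(-25) = -1050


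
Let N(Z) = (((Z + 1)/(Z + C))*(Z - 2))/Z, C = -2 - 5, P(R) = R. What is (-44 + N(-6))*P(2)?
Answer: -3392/39 ≈ -86.974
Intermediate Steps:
C = -7
N(Z) = (1 + Z)*(-2 + Z)/(Z*(-7 + Z)) (N(Z) = (((Z + 1)/(Z - 7))*(Z - 2))/Z = (((1 + Z)/(-7 + Z))*(-2 + Z))/Z = ((1 + Z)*(-2 + Z)/(-7 + Z))/Z = (1 + Z)*(-2 + Z)/(Z*(-7 + Z)))
(-44 + N(-6))*P(2) = (-44 + (-2 + (-6)² - 1*(-6))/((-6)*(-7 - 6)))*2 = (-44 - ⅙*(-2 + 36 + 6)/(-13))*2 = (-44 - ⅙*(-1/13)*40)*2 = (-44 + 20/39)*2 = -1696/39*2 = -3392/39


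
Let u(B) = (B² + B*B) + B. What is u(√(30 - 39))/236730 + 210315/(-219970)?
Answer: -1659727647/1735783270 + I/78910 ≈ -0.95618 + 1.2673e-5*I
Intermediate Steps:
u(B) = B + 2*B² (u(B) = (B² + B²) + B = 2*B² + B = B + 2*B²)
u(√(30 - 39))/236730 + 210315/(-219970) = (√(30 - 39)*(1 + 2*√(30 - 39)))/236730 + 210315/(-219970) = (√(-9)*(1 + 2*√(-9)))*(1/236730) + 210315*(-1/219970) = ((3*I)*(1 + 2*(3*I)))*(1/236730) - 42063/43994 = ((3*I)*(1 + 6*I))*(1/236730) - 42063/43994 = (3*I*(1 + 6*I))*(1/236730) - 42063/43994 = I*(1 + 6*I)/78910 - 42063/43994 = -42063/43994 + I*(1 + 6*I)/78910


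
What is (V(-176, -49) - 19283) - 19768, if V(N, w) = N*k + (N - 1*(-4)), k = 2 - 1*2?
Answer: -39223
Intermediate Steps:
k = 0 (k = 2 - 2 = 0)
V(N, w) = 4 + N (V(N, w) = N*0 + (N - 1*(-4)) = 0 + (N + 4) = 0 + (4 + N) = 4 + N)
(V(-176, -49) - 19283) - 19768 = ((4 - 176) - 19283) - 19768 = (-172 - 19283) - 19768 = -19455 - 19768 = -39223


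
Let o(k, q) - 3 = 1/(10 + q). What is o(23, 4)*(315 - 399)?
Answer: -258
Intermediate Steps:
o(k, q) = 3 + 1/(10 + q)
o(23, 4)*(315 - 399) = ((31 + 3*4)/(10 + 4))*(315 - 399) = ((31 + 12)/14)*(-84) = ((1/14)*43)*(-84) = (43/14)*(-84) = -258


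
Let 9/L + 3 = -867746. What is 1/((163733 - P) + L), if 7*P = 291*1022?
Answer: 867749/105211962994 ≈ 8.2476e-6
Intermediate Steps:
L = -9/867749 (L = 9/(-3 - 867746) = 9/(-867749) = 9*(-1/867749) = -9/867749 ≈ -1.0372e-5)
P = 42486 (P = (291*1022)/7 = (⅐)*297402 = 42486)
1/((163733 - P) + L) = 1/((163733 - 1*42486) - 9/867749) = 1/((163733 - 42486) - 9/867749) = 1/(121247 - 9/867749) = 1/(105211962994/867749) = 867749/105211962994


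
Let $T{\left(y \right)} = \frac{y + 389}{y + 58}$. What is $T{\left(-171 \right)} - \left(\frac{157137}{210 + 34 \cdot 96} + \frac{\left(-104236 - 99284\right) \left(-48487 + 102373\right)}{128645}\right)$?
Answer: $\frac{286853208973817}{3366742566} \approx 85202.0$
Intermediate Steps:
$T{\left(y \right)} = \frac{389 + y}{58 + y}$
$T{\left(-171 \right)} - \left(\frac{157137}{210 + 34 \cdot 96} + \frac{\left(-104236 - 99284\right) \left(-48487 + 102373\right)}{128645}\right) = \frac{389 - 171}{58 - 171} - \left(\frac{157137}{210 + 34 \cdot 96} + \frac{\left(-104236 - 99284\right) \left(-48487 + 102373\right)}{128645}\right) = \frac{1}{-113} \cdot 218 - \left(\frac{157137}{210 + 3264} + \left(-203520\right) 53886 \cdot \frac{1}{128645}\right) = \left(- \frac{1}{113}\right) 218 - \left(\frac{157137}{3474} - \frac{2193375744}{25729}\right) = - \frac{218}{113} - \left(157137 \cdot \frac{1}{3474} - \frac{2193375744}{25729}\right) = - \frac{218}{113} - \left(\frac{52379}{1158} - \frac{2193375744}{25729}\right) = - \frac{218}{113} - - \frac{2538581452261}{29794182} = - \frac{218}{113} + \frac{2538581452261}{29794182} = \frac{286853208973817}{3366742566}$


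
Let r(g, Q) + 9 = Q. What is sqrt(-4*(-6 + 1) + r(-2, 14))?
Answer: 5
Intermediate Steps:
r(g, Q) = -9 + Q
sqrt(-4*(-6 + 1) + r(-2, 14)) = sqrt(-4*(-6 + 1) + (-9 + 14)) = sqrt(-4*(-5) + 5) = sqrt(20 + 5) = sqrt(25) = 5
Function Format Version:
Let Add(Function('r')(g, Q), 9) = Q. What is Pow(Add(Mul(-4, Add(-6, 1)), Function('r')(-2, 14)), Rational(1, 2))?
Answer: 5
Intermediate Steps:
Function('r')(g, Q) = Add(-9, Q)
Pow(Add(Mul(-4, Add(-6, 1)), Function('r')(-2, 14)), Rational(1, 2)) = Pow(Add(Mul(-4, Add(-6, 1)), Add(-9, 14)), Rational(1, 2)) = Pow(Add(Mul(-4, -5), 5), Rational(1, 2)) = Pow(Add(20, 5), Rational(1, 2)) = Pow(25, Rational(1, 2)) = 5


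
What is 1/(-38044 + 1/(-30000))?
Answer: -30000/1141320001 ≈ -2.6285e-5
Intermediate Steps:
1/(-38044 + 1/(-30000)) = 1/(-38044 - 1/30000) = 1/(-1141320001/30000) = -30000/1141320001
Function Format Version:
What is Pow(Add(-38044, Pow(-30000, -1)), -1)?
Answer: Rational(-30000, 1141320001) ≈ -2.6285e-5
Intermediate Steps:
Pow(Add(-38044, Pow(-30000, -1)), -1) = Pow(Add(-38044, Rational(-1, 30000)), -1) = Pow(Rational(-1141320001, 30000), -1) = Rational(-30000, 1141320001)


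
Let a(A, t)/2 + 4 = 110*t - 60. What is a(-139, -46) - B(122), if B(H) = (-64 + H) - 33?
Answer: -10273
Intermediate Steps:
a(A, t) = -128 + 220*t (a(A, t) = -8 + 2*(110*t - 60) = -8 + 2*(-60 + 110*t) = -8 + (-120 + 220*t) = -128 + 220*t)
B(H) = -97 + H
a(-139, -46) - B(122) = (-128 + 220*(-46)) - (-97 + 122) = (-128 - 10120) - 1*25 = -10248 - 25 = -10273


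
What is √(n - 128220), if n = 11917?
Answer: I*√116303 ≈ 341.03*I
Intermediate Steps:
√(n - 128220) = √(11917 - 128220) = √(-116303) = I*√116303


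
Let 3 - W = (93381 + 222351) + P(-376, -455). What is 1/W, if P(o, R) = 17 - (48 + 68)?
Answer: -1/315630 ≈ -3.1683e-6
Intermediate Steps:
P(o, R) = -99 (P(o, R) = 17 - 1*116 = 17 - 116 = -99)
W = -315630 (W = 3 - ((93381 + 222351) - 99) = 3 - (315732 - 99) = 3 - 1*315633 = 3 - 315633 = -315630)
1/W = 1/(-315630) = -1/315630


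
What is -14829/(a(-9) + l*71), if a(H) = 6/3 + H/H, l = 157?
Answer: -14829/11150 ≈ -1.3300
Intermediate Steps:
a(H) = 3 (a(H) = 6*(1/3) + 1 = 2 + 1 = 3)
-14829/(a(-9) + l*71) = -14829/(3 + 157*71) = -14829/(3 + 11147) = -14829/11150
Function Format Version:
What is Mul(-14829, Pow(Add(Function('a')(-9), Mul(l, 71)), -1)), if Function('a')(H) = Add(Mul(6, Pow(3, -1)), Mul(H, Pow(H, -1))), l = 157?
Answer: Rational(-14829, 11150) ≈ -1.3300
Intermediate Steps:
Function('a')(H) = 3 (Function('a')(H) = Add(Mul(6, Rational(1, 3)), 1) = Add(2, 1) = 3)
Mul(-14829, Pow(Add(Function('a')(-9), Mul(l, 71)), -1)) = Mul(-14829, Pow(Add(3, Mul(157, 71)), -1)) = Mul(-14829, Pow(Add(3, 11147), -1)) = Mul(-14829, Pow(11150, -1)) = Mul(-14829, Rational(1, 11150)) = Rational(-14829, 11150)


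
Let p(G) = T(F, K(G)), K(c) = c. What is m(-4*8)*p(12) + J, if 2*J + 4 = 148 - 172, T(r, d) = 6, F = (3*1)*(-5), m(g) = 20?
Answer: 106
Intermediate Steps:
F = -15 (F = 3*(-5) = -15)
p(G) = 6
J = -14 (J = -2 + (148 - 172)/2 = -2 + (½)*(-24) = -2 - 12 = -14)
m(-4*8)*p(12) + J = 20*6 - 14 = 120 - 14 = 106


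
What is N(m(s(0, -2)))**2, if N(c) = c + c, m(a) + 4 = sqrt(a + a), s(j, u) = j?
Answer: 64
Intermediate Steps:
m(a) = -4 + sqrt(2)*sqrt(a) (m(a) = -4 + sqrt(a + a) = -4 + sqrt(2*a) = -4 + sqrt(2)*sqrt(a))
N(c) = 2*c
N(m(s(0, -2)))**2 = (2*(-4 + sqrt(2)*sqrt(0)))**2 = (2*(-4 + sqrt(2)*0))**2 = (2*(-4 + 0))**2 = (2*(-4))**2 = (-8)**2 = 64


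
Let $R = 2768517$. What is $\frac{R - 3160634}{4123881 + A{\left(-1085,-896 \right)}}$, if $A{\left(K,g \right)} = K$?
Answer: $- \frac{392117}{4122796} \approx -0.095109$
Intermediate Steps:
$\frac{R - 3160634}{4123881 + A{\left(-1085,-896 \right)}} = \frac{2768517 - 3160634}{4123881 - 1085} = - \frac{392117}{4122796}$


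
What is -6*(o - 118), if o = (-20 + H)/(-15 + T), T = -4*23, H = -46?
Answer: 75360/107 ≈ 704.30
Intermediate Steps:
T = -92
o = 66/107 (o = (-20 - 46)/(-15 - 92) = -66/(-107) = -66*(-1/107) = 66/107 ≈ 0.61682)
-6*(o - 118) = -6*(66/107 - 118) = -6*(-12560/107) = 75360/107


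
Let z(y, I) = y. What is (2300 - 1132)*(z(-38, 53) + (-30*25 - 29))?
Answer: -954256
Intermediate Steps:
(2300 - 1132)*(z(-38, 53) + (-30*25 - 29)) = (2300 - 1132)*(-38 + (-30*25 - 29)) = 1168*(-38 + (-750 - 29)) = 1168*(-38 - 779) = 1168*(-817) = -954256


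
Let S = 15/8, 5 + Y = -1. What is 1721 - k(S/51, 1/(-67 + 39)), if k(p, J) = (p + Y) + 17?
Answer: 232555/136 ≈ 1710.0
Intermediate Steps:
Y = -6 (Y = -5 - 1 = -6)
S = 15/8 (S = 15*(1/8) = 15/8 ≈ 1.8750)
k(p, J) = 11 + p (k(p, J) = (p - 6) + 17 = (-6 + p) + 17 = 11 + p)
1721 - k(S/51, 1/(-67 + 39)) = 1721 - (11 + (15/8)/51) = 1721 - (11 + (15/8)*(1/51)) = 1721 - (11 + 5/136) = 1721 - 1*1501/136 = 1721 - 1501/136 = 232555/136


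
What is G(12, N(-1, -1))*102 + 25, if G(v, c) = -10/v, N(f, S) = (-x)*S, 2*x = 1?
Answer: -60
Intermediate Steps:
x = 1/2 (x = (1/2)*1 = 1/2 ≈ 0.50000)
N(f, S) = -S/2 (N(f, S) = (-1*1/2)*S = -S/2)
G(12, N(-1, -1))*102 + 25 = -10/12*102 + 25 = -10*1/12*102 + 25 = -5/6*102 + 25 = -85 + 25 = -60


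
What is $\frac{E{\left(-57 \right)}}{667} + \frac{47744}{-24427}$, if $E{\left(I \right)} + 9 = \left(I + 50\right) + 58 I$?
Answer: $- \frac{112991742}{16292809} \approx -6.9351$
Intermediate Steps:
$E{\left(I \right)} = 41 + 59 I$ ($E{\left(I \right)} = -9 + \left(\left(I + 50\right) + 58 I\right) = -9 + \left(\left(50 + I\right) + 58 I\right) = -9 + \left(50 + 59 I\right) = 41 + 59 I$)
$\frac{E{\left(-57 \right)}}{667} + \frac{47744}{-24427} = \frac{41 + 59 \left(-57\right)}{667} + \frac{47744}{-24427} = \left(41 - 3363\right) \frac{1}{667} + 47744 \left(- \frac{1}{24427}\right) = \left(-3322\right) \frac{1}{667} - \frac{47744}{24427} = - \frac{3322}{667} - \frac{47744}{24427} = - \frac{112991742}{16292809}$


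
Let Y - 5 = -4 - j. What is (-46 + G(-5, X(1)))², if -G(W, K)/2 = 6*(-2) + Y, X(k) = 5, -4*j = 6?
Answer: 729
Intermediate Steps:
j = -3/2 (j = -¼*6 = -3/2 ≈ -1.5000)
Y = 5/2 (Y = 5 + (-4 - 1*(-3/2)) = 5 + (-4 + 3/2) = 5 - 5/2 = 5/2 ≈ 2.5000)
G(W, K) = 19 (G(W, K) = -2*(6*(-2) + 5/2) = -2*(-12 + 5/2) = -2*(-19/2) = 19)
(-46 + G(-5, X(1)))² = (-46 + 19)² = (-27)² = 729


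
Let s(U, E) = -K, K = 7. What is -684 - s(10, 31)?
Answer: -677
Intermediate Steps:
s(U, E) = -7 (s(U, E) = -1*7 = -7)
-684 - s(10, 31) = -684 - 1*(-7) = -684 + 7 = -677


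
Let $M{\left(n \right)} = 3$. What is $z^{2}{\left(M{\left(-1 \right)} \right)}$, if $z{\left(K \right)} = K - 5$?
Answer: $4$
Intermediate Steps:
$z{\left(K \right)} = -5 + K$
$z^{2}{\left(M{\left(-1 \right)} \right)} = \left(-5 + 3\right)^{2} = \left(-2\right)^{2} = 4$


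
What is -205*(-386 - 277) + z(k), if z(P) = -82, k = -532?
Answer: 135833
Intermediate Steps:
-205*(-386 - 277) + z(k) = -205*(-386 - 277) - 82 = -205*(-663) - 82 = 135915 - 82 = 135833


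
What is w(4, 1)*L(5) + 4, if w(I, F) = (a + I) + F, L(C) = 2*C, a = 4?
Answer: 94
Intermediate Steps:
w(I, F) = 4 + F + I (w(I, F) = (4 + I) + F = 4 + F + I)
w(4, 1)*L(5) + 4 = (4 + 1 + 4)*(2*5) + 4 = 9*10 + 4 = 90 + 4 = 94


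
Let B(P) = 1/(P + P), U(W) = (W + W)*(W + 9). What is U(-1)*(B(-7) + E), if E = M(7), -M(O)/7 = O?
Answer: 5496/7 ≈ 785.14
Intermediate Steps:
M(O) = -7*O
U(W) = 2*W*(9 + W) (U(W) = (2*W)*(9 + W) = 2*W*(9 + W))
B(P) = 1/(2*P)
E = -49 (E = -7*7 = -49)
U(-1)*(B(-7) + E) = (2*(-1)*(9 - 1))*((½)/(-7) - 49) = (2*(-1)*8)*((½)*(-⅐) - 49) = -16*(-1/14 - 49) = -16*(-687/14) = 5496/7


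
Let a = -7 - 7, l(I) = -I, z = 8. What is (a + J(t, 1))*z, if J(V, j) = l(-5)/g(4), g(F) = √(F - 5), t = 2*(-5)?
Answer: -112 - 40*I ≈ -112.0 - 40.0*I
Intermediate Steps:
a = -14
t = -10
g(F) = √(-5 + F)
J(V, j) = -5*I (J(V, j) = (-1*(-5))/(√(-5 + 4)) = 5/(√(-1)) = 5/I = 5*(-I) = -5*I)
(a + J(t, 1))*z = (-14 - 5*I)*8 = -112 - 40*I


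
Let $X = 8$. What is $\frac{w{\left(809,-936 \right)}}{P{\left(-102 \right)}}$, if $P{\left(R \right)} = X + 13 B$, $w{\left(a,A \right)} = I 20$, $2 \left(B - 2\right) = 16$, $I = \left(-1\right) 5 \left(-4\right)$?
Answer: $\frac{200}{69} \approx 2.8986$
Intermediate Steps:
$I = 20$ ($I = \left(-5\right) \left(-4\right) = 20$)
$B = 10$ ($B = 2 + \frac{1}{2} \cdot 16 = 2 + 8 = 10$)
$w{\left(a,A \right)} = 400$ ($w{\left(a,A \right)} = 20 \cdot 20 = 400$)
$P{\left(R \right)} = 138$ ($P{\left(R \right)} = 8 + 13 \cdot 10 = 8 + 130 = 138$)
$\frac{w{\left(809,-936 \right)}}{P{\left(-102 \right)}} = \frac{400}{138} = 400 \cdot \frac{1}{138} = \frac{200}{69}$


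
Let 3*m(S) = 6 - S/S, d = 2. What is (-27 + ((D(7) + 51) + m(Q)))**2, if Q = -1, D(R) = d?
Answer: 6889/9 ≈ 765.44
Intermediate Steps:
D(R) = 2
m(S) = 5/3 (m(S) = (6 - S/S)/3 = (6 - 1*1)/3 = (6 - 1)/3 = (1/3)*5 = 5/3)
(-27 + ((D(7) + 51) + m(Q)))**2 = (-27 + ((2 + 51) + 5/3))**2 = (-27 + (53 + 5/3))**2 = (-27 + 164/3)**2 = (83/3)**2 = 6889/9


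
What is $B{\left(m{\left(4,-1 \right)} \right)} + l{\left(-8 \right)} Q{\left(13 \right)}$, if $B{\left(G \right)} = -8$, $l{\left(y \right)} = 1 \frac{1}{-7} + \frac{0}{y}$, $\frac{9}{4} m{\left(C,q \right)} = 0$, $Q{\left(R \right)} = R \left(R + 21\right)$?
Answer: $- \frac{498}{7} \approx -71.143$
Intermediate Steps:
$Q{\left(R \right)} = R \left(21 + R\right)$
$m{\left(C,q \right)} = 0$ ($m{\left(C,q \right)} = \frac{4}{9} \cdot 0 = 0$)
$l{\left(y \right)} = - \frac{1}{7}$ ($l{\left(y \right)} = 1 \left(- \frac{1}{7}\right) + 0 = - \frac{1}{7} + 0 = - \frac{1}{7}$)
$B{\left(m{\left(4,-1 \right)} \right)} + l{\left(-8 \right)} Q{\left(13 \right)} = -8 - \frac{13 \left(21 + 13\right)}{7} = -8 - \frac{13 \cdot 34}{7} = -8 - \frac{442}{7} = - \frac{498}{7}$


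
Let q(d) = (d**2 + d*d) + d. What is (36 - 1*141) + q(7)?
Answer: 0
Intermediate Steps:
q(d) = d + 2*d**2 (q(d) = (d**2 + d**2) + d = 2*d**2 + d = d + 2*d**2)
(36 - 1*141) + q(7) = (36 - 1*141) + 7*(1 + 2*7) = (36 - 141) + 7*(1 + 14) = -105 + 7*15 = -105 + 105 = 0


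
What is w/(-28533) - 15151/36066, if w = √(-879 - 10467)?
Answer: -15151/36066 - I*√11346/28533 ≈ -0.42009 - 0.0037331*I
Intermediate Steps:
w = I*√11346 (w = √(-11346) = I*√11346 ≈ 106.52*I)
w/(-28533) - 15151/36066 = (I*√11346)/(-28533) - 15151/36066 = (I*√11346)*(-1/28533) - 15151*1/36066 = -I*√11346/28533 - 15151/36066 = -15151/36066 - I*√11346/28533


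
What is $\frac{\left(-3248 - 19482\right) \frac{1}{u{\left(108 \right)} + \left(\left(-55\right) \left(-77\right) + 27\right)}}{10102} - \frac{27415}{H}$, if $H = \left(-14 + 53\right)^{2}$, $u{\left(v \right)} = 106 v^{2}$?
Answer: $- \frac{171796195550755}{9531350980866} \approx -18.024$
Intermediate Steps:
$H = 1521$ ($H = 39^{2} = 1521$)
$\frac{\left(-3248 - 19482\right) \frac{1}{u{\left(108 \right)} + \left(\left(-55\right) \left(-77\right) + 27\right)}}{10102} - \frac{27415}{H} = \frac{\left(-3248 - 19482\right) \frac{1}{106 \cdot 108^{2} + \left(\left(-55\right) \left(-77\right) + 27\right)}}{10102} - \frac{27415}{1521} = - \frac{22730}{106 \cdot 11664 + \left(4235 + 27\right)} \frac{1}{10102} - \frac{27415}{1521} = - \frac{22730}{1236384 + 4262} \cdot \frac{1}{10102} - \frac{27415}{1521} = - \frac{22730}{1240646} \cdot \frac{1}{10102} - \frac{27415}{1521} = \left(-22730\right) \frac{1}{1240646} \cdot \frac{1}{10102} - \frac{27415}{1521} = \left(- \frac{11365}{620323}\right) \frac{1}{10102} - \frac{27415}{1521} = - \frac{11365}{6266502946} - \frac{27415}{1521} = - \frac{171796195550755}{9531350980866}$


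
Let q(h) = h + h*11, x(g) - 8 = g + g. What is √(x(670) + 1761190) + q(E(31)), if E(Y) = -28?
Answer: -336 + √1762538 ≈ 991.61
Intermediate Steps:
x(g) = 8 + 2*g (x(g) = 8 + (g + g) = 8 + 2*g)
q(h) = 12*h (q(h) = h + 11*h = 12*h)
√(x(670) + 1761190) + q(E(31)) = √((8 + 2*670) + 1761190) + 12*(-28) = √((8 + 1340) + 1761190) - 336 = √(1348 + 1761190) - 336 = √1762538 - 336 = -336 + √1762538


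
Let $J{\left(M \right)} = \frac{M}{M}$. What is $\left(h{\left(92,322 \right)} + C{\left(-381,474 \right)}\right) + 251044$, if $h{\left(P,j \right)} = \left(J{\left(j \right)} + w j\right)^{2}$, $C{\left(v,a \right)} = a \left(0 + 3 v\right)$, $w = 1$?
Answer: $-186409$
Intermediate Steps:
$J{\left(M \right)} = 1$
$C{\left(v,a \right)} = 3 a v$ ($C{\left(v,a \right)} = a 3 v = 3 a v$)
$h{\left(P,j \right)} = \left(1 + j\right)^{2}$ ($h{\left(P,j \right)} = \left(1 + 1 j\right)^{2} = \left(1 + j\right)^{2}$)
$\left(h{\left(92,322 \right)} + C{\left(-381,474 \right)}\right) + 251044 = \left(\left(1 + 322\right)^{2} + 3 \cdot 474 \left(-381\right)\right) + 251044 = \left(323^{2} - 541782\right) + 251044 = \left(104329 - 541782\right) + 251044 = -437453 + 251044 = -186409$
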